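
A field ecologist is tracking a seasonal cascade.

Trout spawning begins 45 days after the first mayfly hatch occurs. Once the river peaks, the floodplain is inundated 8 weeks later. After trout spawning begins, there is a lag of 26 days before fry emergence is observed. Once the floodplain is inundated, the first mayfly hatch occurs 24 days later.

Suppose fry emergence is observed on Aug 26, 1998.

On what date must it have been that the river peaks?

Fry emergence is observed: Aug 26, 1998.
Trout spawning begins: Aug 26, 1998 − 26 days = Jul 31, 1998.
The first mayfly hatch occurs: Jul 31, 1998 − 45 days = Jun 16, 1998.
The floodplain is inundated: Jun 16, 1998 − 24 days = May 23, 1998.
The river peaks: May 23, 1998 − 8 weeks = Mar 28, 1998.

Mar 28, 1998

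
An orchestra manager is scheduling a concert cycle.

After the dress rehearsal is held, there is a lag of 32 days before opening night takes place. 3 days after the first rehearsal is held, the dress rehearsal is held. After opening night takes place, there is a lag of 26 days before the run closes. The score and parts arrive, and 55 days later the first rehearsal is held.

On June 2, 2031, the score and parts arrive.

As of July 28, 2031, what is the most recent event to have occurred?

The first rehearsal is held

The score and parts arrive: Jun 2, 2031.
The first rehearsal is held: Jun 2, 2031 + 55 days = Jul 27, 2031.
The dress rehearsal is held: Jul 27, 2031 + 3 days = Jul 30, 2031.
Opening night takes place: Jul 30, 2031 + 32 days = Aug 31, 2031.
The run closes: Aug 31, 2031 + 26 days = Sep 26, 2031.
Jul 28, 2031 falls between when the first rehearsal is held (Jul 27, 2031) and when the dress rehearsal is held (Jul 30, 2031).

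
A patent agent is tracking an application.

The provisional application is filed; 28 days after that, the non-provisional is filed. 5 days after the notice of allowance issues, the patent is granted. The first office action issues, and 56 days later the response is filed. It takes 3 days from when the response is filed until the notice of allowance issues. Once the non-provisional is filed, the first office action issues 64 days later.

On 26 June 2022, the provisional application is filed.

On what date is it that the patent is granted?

The provisional application is filed: Jun 26, 2022.
The non-provisional is filed: Jun 26, 2022 + 28 days = Jul 24, 2022.
The first office action issues: Jul 24, 2022 + 64 days = Sep 26, 2022.
The response is filed: Sep 26, 2022 + 56 days = Nov 21, 2022.
The notice of allowance issues: Nov 21, 2022 + 3 days = Nov 24, 2022.
The patent is granted: Nov 24, 2022 + 5 days = Nov 29, 2022.

29 November 2022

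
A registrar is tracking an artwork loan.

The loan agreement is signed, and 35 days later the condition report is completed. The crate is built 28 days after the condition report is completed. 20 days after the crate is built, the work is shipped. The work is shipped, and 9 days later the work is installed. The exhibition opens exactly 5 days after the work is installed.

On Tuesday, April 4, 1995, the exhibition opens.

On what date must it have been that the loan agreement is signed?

Wednesday, December 28, 1994

The exhibition opens: Apr 4, 1995.
The work is installed: Apr 4, 1995 − 5 days = Mar 30, 1995.
The work is shipped: Mar 30, 1995 − 9 days = Mar 21, 1995.
The crate is built: Mar 21, 1995 − 20 days = Mar 1, 1995.
The condition report is completed: Mar 1, 1995 − 28 days = Feb 1, 1995.
The loan agreement is signed: Feb 1, 1995 − 35 days = Dec 28, 1994.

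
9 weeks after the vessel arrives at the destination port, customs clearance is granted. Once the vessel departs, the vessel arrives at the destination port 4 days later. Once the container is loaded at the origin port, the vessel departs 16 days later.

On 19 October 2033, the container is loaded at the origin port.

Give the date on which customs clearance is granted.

The container is loaded at the origin port: Oct 19, 2033.
The vessel departs: Oct 19, 2033 + 16 days = Nov 4, 2033.
The vessel arrives at the destination port: Nov 4, 2033 + 4 days = Nov 8, 2033.
Customs clearance is granted: Nov 8, 2033 + 9 weeks = Jan 10, 2034.

10 January 2034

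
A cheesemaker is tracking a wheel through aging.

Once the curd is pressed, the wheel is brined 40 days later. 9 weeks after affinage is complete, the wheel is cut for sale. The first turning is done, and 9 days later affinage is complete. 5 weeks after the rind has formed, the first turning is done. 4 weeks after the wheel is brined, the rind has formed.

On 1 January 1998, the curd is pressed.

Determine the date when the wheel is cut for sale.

The curd is pressed: Jan 1, 1998.
The wheel is brined: Jan 1, 1998 + 40 days = Feb 10, 1998.
The rind has formed: Feb 10, 1998 + 4 weeks = Mar 10, 1998.
The first turning is done: Mar 10, 1998 + 5 weeks = Apr 14, 1998.
Affinage is complete: Apr 14, 1998 + 9 days = Apr 23, 1998.
The wheel is cut for sale: Apr 23, 1998 + 9 weeks = Jun 25, 1998.

25 June 1998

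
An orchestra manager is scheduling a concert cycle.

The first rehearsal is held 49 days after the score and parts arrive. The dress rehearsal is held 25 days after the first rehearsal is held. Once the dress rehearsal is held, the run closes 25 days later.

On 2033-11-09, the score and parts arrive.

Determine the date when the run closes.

The score and parts arrive: Nov 9, 2033.
The first rehearsal is held: Nov 9, 2033 + 49 days = Dec 28, 2033.
The dress rehearsal is held: Dec 28, 2033 + 25 days = Jan 22, 2034.
The run closes: Jan 22, 2034 + 25 days = Feb 16, 2034.

2034-02-16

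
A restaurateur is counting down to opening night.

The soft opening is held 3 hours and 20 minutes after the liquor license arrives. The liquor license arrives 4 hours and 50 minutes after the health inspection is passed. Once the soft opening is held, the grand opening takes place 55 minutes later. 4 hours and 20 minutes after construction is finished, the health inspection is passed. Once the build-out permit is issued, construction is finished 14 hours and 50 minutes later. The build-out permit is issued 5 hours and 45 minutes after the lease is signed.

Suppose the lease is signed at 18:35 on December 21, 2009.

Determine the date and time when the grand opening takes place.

The lease is signed: 18:35 Dec 21, 2009.
The build-out permit is issued: 18:35 Dec 21, 2009 + 5h45m = 00:20 Dec 22, 2009.
Construction is finished: 00:20 Dec 22, 2009 + 14h50m = 15:10 Dec 22, 2009.
The health inspection is passed: 15:10 Dec 22, 2009 + 4h20m = 19:30 Dec 22, 2009.
The liquor license arrives: 19:30 Dec 22, 2009 + 4h50m = 00:20 Dec 23, 2009.
The soft opening is held: 00:20 Dec 23, 2009 + 3h20m = 03:40 Dec 23, 2009.
The grand opening takes place: 03:40 Dec 23, 2009 + 55m = 04:35 Dec 23, 2009.

04:35 on December 23, 2009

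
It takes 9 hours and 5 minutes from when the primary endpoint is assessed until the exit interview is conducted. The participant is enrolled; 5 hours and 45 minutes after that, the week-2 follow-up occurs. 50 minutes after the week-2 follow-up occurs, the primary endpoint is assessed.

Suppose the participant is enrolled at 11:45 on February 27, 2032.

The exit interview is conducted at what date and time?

03:25 on February 28, 2032

The participant is enrolled: 11:45 Feb 27, 2032.
The week-2 follow-up occurs: 11:45 Feb 27, 2032 + 5h45m = 17:30 Feb 27, 2032.
The primary endpoint is assessed: 17:30 Feb 27, 2032 + 50m = 18:20 Feb 27, 2032.
The exit interview is conducted: 18:20 Feb 27, 2032 + 9h05m = 03:25 Feb 28, 2032.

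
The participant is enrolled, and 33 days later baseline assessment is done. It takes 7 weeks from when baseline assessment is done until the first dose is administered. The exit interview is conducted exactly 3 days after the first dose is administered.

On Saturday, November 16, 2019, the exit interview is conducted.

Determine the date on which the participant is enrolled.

Friday, August 23, 2019

The exit interview is conducted: Nov 16, 2019.
The first dose is administered: Nov 16, 2019 − 3 days = Nov 13, 2019.
Baseline assessment is done: Nov 13, 2019 − 7 weeks = Sep 25, 2019.
The participant is enrolled: Sep 25, 2019 − 33 days = Aug 23, 2019.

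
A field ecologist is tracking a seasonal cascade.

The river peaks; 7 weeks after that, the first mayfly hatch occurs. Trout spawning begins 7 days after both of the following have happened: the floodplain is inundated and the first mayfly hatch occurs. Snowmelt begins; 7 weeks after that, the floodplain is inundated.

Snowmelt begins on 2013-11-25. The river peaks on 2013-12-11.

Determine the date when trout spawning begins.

2014-02-05

Snowmelt begins: Nov 25, 2013.
The floodplain is inundated: Nov 25, 2013 + 7 weeks = Jan 13, 2014.
The river peaks: Dec 11, 2013.
The first mayfly hatch occurs: Dec 11, 2013 + 7 weeks = Jan 29, 2014.
Both prerequisites met — the floodplain is inundated (Jan 13, 2014), the first mayfly hatch occurs (Jan 29, 2014); the later is Jan 29, 2014.
Trout spawning begins: Jan 29, 2014 + 7 days = Feb 5, 2014.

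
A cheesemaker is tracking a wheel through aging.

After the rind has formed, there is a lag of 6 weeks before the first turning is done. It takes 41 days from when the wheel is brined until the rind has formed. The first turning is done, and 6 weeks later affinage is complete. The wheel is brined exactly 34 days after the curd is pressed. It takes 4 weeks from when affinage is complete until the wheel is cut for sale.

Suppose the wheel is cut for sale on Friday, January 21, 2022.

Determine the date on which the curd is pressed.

The wheel is cut for sale: Jan 21, 2022.
Affinage is complete: Jan 21, 2022 − 4 weeks = Dec 24, 2021.
The first turning is done: Dec 24, 2021 − 6 weeks = Nov 12, 2021.
The rind has formed: Nov 12, 2021 − 6 weeks = Oct 1, 2021.
The wheel is brined: Oct 1, 2021 − 41 days = Aug 21, 2021.
The curd is pressed: Aug 21, 2021 − 34 days = Jul 18, 2021.

Sunday, July 18, 2021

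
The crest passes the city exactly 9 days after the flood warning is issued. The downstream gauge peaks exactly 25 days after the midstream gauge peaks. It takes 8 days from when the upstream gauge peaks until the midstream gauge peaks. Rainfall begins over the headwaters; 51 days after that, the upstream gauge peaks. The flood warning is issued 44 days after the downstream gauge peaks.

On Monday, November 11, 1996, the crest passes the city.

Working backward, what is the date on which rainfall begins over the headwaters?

The crest passes the city: Nov 11, 1996.
The flood warning is issued: Nov 11, 1996 − 9 days = Nov 2, 1996.
The downstream gauge peaks: Nov 2, 1996 − 44 days = Sep 19, 1996.
The midstream gauge peaks: Sep 19, 1996 − 25 days = Aug 25, 1996.
The upstream gauge peaks: Aug 25, 1996 − 8 days = Aug 17, 1996.
Rainfall begins over the headwaters: Aug 17, 1996 − 51 days = Jun 27, 1996.

Thursday, June 27, 1996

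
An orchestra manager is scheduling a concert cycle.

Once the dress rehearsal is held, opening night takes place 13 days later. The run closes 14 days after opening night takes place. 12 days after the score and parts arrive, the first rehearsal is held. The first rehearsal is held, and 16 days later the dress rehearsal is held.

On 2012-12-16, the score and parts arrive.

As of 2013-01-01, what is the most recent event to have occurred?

The first rehearsal is held

The score and parts arrive: Dec 16, 2012.
The first rehearsal is held: Dec 16, 2012 + 12 days = Dec 28, 2012.
The dress rehearsal is held: Dec 28, 2012 + 16 days = Jan 13, 2013.
Opening night takes place: Jan 13, 2013 + 13 days = Jan 26, 2013.
The run closes: Jan 26, 2013 + 14 days = Feb 9, 2013.
Jan 1, 2013 falls between when the first rehearsal is held (Dec 28, 2012) and when the dress rehearsal is held (Jan 13, 2013).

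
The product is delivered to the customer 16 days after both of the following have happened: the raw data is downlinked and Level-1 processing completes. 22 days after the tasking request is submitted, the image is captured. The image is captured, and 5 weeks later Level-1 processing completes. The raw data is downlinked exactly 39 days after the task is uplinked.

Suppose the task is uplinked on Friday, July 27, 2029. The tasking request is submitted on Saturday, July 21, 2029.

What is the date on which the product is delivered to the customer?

The task is uplinked: Jul 27, 2029.
The raw data is downlinked: Jul 27, 2029 + 39 days = Sep 4, 2029.
The tasking request is submitted: Jul 21, 2029.
The image is captured: Jul 21, 2029 + 22 days = Aug 12, 2029.
Level-1 processing completes: Aug 12, 2029 + 5 weeks = Sep 16, 2029.
Both prerequisites met — the raw data is downlinked (Sep 4, 2029), Level-1 processing completes (Sep 16, 2029); the later is Sep 16, 2029.
The product is delivered to the customer: Sep 16, 2029 + 16 days = Oct 2, 2029.

Tuesday, October 2, 2029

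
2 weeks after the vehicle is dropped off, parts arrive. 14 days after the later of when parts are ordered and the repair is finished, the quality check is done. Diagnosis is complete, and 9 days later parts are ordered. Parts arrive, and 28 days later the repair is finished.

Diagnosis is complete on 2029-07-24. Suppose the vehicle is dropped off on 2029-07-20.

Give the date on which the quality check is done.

Diagnosis is complete: Jul 24, 2029.
Parts are ordered: Jul 24, 2029 + 9 days = Aug 2, 2029.
The vehicle is dropped off: Jul 20, 2029.
Parts arrive: Jul 20, 2029 + 2 weeks = Aug 3, 2029.
The repair is finished: Aug 3, 2029 + 28 days = Aug 31, 2029.
Both prerequisites met — parts are ordered (Aug 2, 2029), the repair is finished (Aug 31, 2029); the later is Aug 31, 2029.
The quality check is done: Aug 31, 2029 + 14 days = Sep 14, 2029.

2029-09-14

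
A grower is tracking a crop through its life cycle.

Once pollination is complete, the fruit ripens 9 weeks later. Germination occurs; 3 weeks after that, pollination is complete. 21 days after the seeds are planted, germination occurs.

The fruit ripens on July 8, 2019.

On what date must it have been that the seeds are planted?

The fruit ripens: Jul 8, 2019.
Pollination is complete: Jul 8, 2019 − 9 weeks = May 6, 2019.
Germination occurs: May 6, 2019 − 3 weeks = Apr 15, 2019.
The seeds are planted: Apr 15, 2019 − 21 days = Mar 25, 2019.

March 25, 2019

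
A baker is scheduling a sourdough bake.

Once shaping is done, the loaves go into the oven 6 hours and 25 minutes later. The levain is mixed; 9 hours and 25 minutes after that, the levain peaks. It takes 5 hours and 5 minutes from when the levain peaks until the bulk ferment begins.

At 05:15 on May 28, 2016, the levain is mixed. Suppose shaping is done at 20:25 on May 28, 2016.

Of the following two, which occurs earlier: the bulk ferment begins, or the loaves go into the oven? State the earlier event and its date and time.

The levain is mixed: 05:15 May 28, 2016.
The levain peaks: 05:15 May 28, 2016 + 9h25m = 14:40 May 28, 2016.
The bulk ferment begins: 14:40 May 28, 2016 + 5h05m = 19:45 May 28, 2016.
Shaping is done: 20:25 May 28, 2016.
The loaves go into the oven: 20:25 May 28, 2016 + 6h25m = 02:50 May 29, 2016.
Comparing: the bulk ferment begins at 19:45 May 28, 2016 vs the loaves go into the oven at 02:50 May 29, 2016. Earlier: the bulk ferment begins.

The bulk ferment begins — 19:45 on May 28, 2016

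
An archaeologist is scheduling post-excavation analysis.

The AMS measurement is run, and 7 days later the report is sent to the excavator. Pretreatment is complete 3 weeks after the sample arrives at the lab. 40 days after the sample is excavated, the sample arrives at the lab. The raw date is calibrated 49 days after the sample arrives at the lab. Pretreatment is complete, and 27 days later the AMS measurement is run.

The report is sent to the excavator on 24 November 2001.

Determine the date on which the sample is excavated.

21 August 2001

The report is sent to the excavator: Nov 24, 2001.
The AMS measurement is run: Nov 24, 2001 − 7 days = Nov 17, 2001.
Pretreatment is complete: Nov 17, 2001 − 27 days = Oct 21, 2001.
The sample arrives at the lab: Oct 21, 2001 − 3 weeks = Sep 30, 2001.
The sample is excavated: Sep 30, 2001 − 40 days = Aug 21, 2001.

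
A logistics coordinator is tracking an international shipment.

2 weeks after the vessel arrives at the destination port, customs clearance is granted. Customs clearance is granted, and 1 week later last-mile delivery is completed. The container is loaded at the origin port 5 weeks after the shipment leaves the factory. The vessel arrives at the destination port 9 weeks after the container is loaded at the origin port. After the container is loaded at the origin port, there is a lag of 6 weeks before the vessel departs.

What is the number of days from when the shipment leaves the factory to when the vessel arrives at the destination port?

Causal path: the shipment leaves the factory → the container is loaded at the origin port → the vessel arrives at the destination port.
Total delay along the path: 5 + 9 weeks = 14 weeks = 98 days.

98 days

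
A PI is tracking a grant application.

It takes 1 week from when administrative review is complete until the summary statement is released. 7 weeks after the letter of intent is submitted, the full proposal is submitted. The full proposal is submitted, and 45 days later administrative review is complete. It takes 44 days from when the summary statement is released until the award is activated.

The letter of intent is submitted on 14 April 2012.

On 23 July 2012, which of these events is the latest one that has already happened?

The letter of intent is submitted: Apr 14, 2012.
The full proposal is submitted: Apr 14, 2012 + 7 weeks = Jun 2, 2012.
Administrative review is complete: Jun 2, 2012 + 45 days = Jul 17, 2012.
The summary statement is released: Jul 17, 2012 + 1 week = Jul 24, 2012.
The award is activated: Jul 24, 2012 + 44 days = Sep 6, 2012.
Jul 23, 2012 falls between when administrative review is complete (Jul 17, 2012) and when the summary statement is released (Jul 24, 2012).

Administrative review is complete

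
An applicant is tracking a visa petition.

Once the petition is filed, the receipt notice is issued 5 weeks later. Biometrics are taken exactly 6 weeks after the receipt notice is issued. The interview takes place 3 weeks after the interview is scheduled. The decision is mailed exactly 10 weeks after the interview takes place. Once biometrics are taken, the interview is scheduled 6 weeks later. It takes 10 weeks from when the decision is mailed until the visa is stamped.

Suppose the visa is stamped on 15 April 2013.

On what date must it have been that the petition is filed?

9 July 2012

The visa is stamped: Apr 15, 2013.
The decision is mailed: Apr 15, 2013 − 10 weeks = Feb 4, 2013.
The interview takes place: Feb 4, 2013 − 10 weeks = Nov 26, 2012.
The interview is scheduled: Nov 26, 2012 − 3 weeks = Nov 5, 2012.
Biometrics are taken: Nov 5, 2012 − 6 weeks = Sep 24, 2012.
The receipt notice is issued: Sep 24, 2012 − 6 weeks = Aug 13, 2012.
The petition is filed: Aug 13, 2012 − 5 weeks = Jul 9, 2012.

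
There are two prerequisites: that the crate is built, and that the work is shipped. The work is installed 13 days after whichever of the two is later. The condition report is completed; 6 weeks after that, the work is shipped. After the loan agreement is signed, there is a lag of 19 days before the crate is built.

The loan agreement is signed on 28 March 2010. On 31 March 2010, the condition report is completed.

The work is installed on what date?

The loan agreement is signed: Mar 28, 2010.
The crate is built: Mar 28, 2010 + 19 days = Apr 16, 2010.
The condition report is completed: Mar 31, 2010.
The work is shipped: Mar 31, 2010 + 6 weeks = May 12, 2010.
Both prerequisites met — the crate is built (Apr 16, 2010), the work is shipped (May 12, 2010); the later is May 12, 2010.
The work is installed: May 12, 2010 + 13 days = May 25, 2010.

25 May 2010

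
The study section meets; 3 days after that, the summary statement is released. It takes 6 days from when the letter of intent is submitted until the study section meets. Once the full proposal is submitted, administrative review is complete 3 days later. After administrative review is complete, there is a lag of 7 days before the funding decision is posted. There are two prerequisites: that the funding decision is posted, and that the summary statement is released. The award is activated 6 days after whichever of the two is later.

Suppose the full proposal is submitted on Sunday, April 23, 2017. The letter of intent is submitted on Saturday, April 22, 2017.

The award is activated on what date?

The full proposal is submitted: Apr 23, 2017.
Administrative review is complete: Apr 23, 2017 + 3 days = Apr 26, 2017.
The funding decision is posted: Apr 26, 2017 + 7 days = May 3, 2017.
The letter of intent is submitted: Apr 22, 2017.
The study section meets: Apr 22, 2017 + 6 days = Apr 28, 2017.
The summary statement is released: Apr 28, 2017 + 3 days = May 1, 2017.
Both prerequisites met — the funding decision is posted (May 3, 2017), the summary statement is released (May 1, 2017); the later is May 3, 2017.
The award is activated: May 3, 2017 + 6 days = May 9, 2017.

Tuesday, May 9, 2017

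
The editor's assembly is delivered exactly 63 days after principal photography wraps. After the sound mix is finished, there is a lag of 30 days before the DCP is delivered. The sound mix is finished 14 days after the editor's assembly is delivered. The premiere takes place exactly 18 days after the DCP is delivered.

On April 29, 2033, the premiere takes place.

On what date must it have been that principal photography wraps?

December 25, 2032

The premiere takes place: Apr 29, 2033.
The DCP is delivered: Apr 29, 2033 − 18 days = Apr 11, 2033.
The sound mix is finished: Apr 11, 2033 − 30 days = Mar 12, 2033.
The editor's assembly is delivered: Mar 12, 2033 − 14 days = Feb 26, 2033.
Principal photography wraps: Feb 26, 2033 − 63 days = Dec 25, 2032.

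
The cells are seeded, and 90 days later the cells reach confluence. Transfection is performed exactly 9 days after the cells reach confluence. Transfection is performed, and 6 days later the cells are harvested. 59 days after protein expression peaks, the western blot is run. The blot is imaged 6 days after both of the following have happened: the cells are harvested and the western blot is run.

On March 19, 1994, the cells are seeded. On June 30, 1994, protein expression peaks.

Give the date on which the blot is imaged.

September 3, 1994

The cells are seeded: Mar 19, 1994.
The cells reach confluence: Mar 19, 1994 + 90 days = Jun 17, 1994.
Transfection is performed: Jun 17, 1994 + 9 days = Jun 26, 1994.
The cells are harvested: Jun 26, 1994 + 6 days = Jul 2, 1994.
Protein expression peaks: Jun 30, 1994.
The western blot is run: Jun 30, 1994 + 59 days = Aug 28, 1994.
Both prerequisites met — the cells are harvested (Jul 2, 1994), the western blot is run (Aug 28, 1994); the later is Aug 28, 1994.
The blot is imaged: Aug 28, 1994 + 6 days = Sep 3, 1994.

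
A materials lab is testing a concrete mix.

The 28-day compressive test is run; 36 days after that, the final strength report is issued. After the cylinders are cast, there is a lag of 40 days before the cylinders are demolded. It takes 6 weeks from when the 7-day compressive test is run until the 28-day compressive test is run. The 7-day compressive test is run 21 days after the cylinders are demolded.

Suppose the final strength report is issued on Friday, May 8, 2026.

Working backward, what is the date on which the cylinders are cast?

The final strength report is issued: May 8, 2026.
The 28-day compressive test is run: May 8, 2026 − 36 days = Apr 2, 2026.
The 7-day compressive test is run: Apr 2, 2026 − 6 weeks = Feb 19, 2026.
The cylinders are demolded: Feb 19, 2026 − 21 days = Jan 29, 2026.
The cylinders are cast: Jan 29, 2026 − 40 days = Dec 20, 2025.

Saturday, December 20, 2025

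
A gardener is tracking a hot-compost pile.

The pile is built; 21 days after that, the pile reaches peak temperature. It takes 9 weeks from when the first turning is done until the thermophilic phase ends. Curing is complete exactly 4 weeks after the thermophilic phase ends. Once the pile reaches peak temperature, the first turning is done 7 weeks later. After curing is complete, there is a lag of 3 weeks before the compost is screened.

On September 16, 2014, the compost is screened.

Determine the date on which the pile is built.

March 18, 2014

The compost is screened: Sep 16, 2014.
Curing is complete: Sep 16, 2014 − 3 weeks = Aug 26, 2014.
The thermophilic phase ends: Aug 26, 2014 − 4 weeks = Jul 29, 2014.
The first turning is done: Jul 29, 2014 − 9 weeks = May 27, 2014.
The pile reaches peak temperature: May 27, 2014 − 7 weeks = Apr 8, 2014.
The pile is built: Apr 8, 2014 − 21 days = Mar 18, 2014.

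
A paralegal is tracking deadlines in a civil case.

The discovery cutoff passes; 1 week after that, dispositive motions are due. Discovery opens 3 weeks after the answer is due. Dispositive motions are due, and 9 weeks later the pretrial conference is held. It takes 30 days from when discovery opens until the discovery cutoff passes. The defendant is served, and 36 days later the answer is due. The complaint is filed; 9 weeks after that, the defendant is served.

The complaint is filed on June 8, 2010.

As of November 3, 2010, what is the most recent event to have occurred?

The complaint is filed: Jun 8, 2010.
The defendant is served: Jun 8, 2010 + 9 weeks = Aug 10, 2010.
The answer is due: Aug 10, 2010 + 36 days = Sep 15, 2010.
Discovery opens: Sep 15, 2010 + 3 weeks = Oct 6, 2010.
The discovery cutoff passes: Oct 6, 2010 + 30 days = Nov 5, 2010.
Dispositive motions are due: Nov 5, 2010 + 1 week = Nov 12, 2010.
The pretrial conference is held: Nov 12, 2010 + 9 weeks = Jan 14, 2011.
Nov 3, 2010 falls between when discovery opens (Oct 6, 2010) and when the discovery cutoff passes (Nov 5, 2010).

Discovery opens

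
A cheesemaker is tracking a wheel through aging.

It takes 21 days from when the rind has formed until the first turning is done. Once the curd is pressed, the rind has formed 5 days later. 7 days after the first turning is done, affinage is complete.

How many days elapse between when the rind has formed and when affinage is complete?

Causal path: the rind has formed → the first turning is done → affinage is complete.
Total delay along the path: 21 + 7 = 28 days.

28 days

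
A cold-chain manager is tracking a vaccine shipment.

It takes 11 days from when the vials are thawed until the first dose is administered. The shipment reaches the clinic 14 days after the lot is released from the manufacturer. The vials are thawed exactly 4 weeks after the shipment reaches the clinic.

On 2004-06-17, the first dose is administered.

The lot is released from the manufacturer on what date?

2004-04-25

The first dose is administered: Jun 17, 2004.
The vials are thawed: Jun 17, 2004 − 11 days = Jun 6, 2004.
The shipment reaches the clinic: Jun 6, 2004 − 4 weeks = May 9, 2004.
The lot is released from the manufacturer: May 9, 2004 − 14 days = Apr 25, 2004.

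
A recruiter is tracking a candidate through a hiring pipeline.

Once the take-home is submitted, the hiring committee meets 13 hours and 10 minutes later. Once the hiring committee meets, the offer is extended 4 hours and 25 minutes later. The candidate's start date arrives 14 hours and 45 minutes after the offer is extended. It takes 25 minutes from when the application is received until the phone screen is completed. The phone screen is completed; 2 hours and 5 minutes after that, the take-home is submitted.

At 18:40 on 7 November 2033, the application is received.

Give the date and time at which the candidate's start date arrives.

05:30 on 9 November 2033

The application is received: 18:40 Nov 7, 2033.
The phone screen is completed: 18:40 Nov 7, 2033 + 25m = 19:05 Nov 7, 2033.
The take-home is submitted: 19:05 Nov 7, 2033 + 2h05m = 21:10 Nov 7, 2033.
The hiring committee meets: 21:10 Nov 7, 2033 + 13h10m = 10:20 Nov 8, 2033.
The offer is extended: 10:20 Nov 8, 2033 + 4h25m = 14:45 Nov 8, 2033.
The candidate's start date arrives: 14:45 Nov 8, 2033 + 14h45m = 05:30 Nov 9, 2033.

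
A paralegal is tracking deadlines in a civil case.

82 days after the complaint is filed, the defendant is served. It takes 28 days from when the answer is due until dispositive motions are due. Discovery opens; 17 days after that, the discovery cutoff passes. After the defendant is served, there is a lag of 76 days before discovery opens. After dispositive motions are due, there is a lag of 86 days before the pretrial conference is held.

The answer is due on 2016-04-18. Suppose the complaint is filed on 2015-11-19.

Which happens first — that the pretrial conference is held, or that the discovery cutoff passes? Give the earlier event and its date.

The answer is due: Apr 18, 2016.
Dispositive motions are due: Apr 18, 2016 + 28 days = May 16, 2016.
The pretrial conference is held: May 16, 2016 + 86 days = Aug 10, 2016.
The complaint is filed: Nov 19, 2015.
The defendant is served: Nov 19, 2015 + 82 days = Feb 9, 2016.
Discovery opens: Feb 9, 2016 + 76 days = Apr 25, 2016.
The discovery cutoff passes: Apr 25, 2016 + 17 days = May 12, 2016.
Comparing: the pretrial conference is held on Aug 10, 2016 vs the discovery cutoff passes on May 12, 2016. Earlier: the discovery cutoff passes.

The discovery cutoff passes — 2016-05-12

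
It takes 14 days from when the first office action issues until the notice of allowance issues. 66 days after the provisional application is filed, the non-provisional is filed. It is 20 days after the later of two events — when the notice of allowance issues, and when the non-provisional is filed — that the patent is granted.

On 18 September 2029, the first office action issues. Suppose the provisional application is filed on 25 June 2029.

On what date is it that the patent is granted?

The first office action issues: Sep 18, 2029.
The notice of allowance issues: Sep 18, 2029 + 14 days = Oct 2, 2029.
The provisional application is filed: Jun 25, 2029.
The non-provisional is filed: Jun 25, 2029 + 66 days = Aug 30, 2029.
Both prerequisites met — the notice of allowance issues (Oct 2, 2029), the non-provisional is filed (Aug 30, 2029); the later is Oct 2, 2029.
The patent is granted: Oct 2, 2029 + 20 days = Oct 22, 2029.

22 October 2029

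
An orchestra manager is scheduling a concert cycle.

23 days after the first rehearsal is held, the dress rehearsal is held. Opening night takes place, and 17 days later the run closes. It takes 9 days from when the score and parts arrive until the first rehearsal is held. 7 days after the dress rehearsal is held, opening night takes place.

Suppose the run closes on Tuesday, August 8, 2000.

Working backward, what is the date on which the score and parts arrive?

Tuesday, June 13, 2000

The run closes: Aug 8, 2000.
Opening night takes place: Aug 8, 2000 − 17 days = Jul 22, 2000.
The dress rehearsal is held: Jul 22, 2000 − 7 days = Jul 15, 2000.
The first rehearsal is held: Jul 15, 2000 − 23 days = Jun 22, 2000.
The score and parts arrive: Jun 22, 2000 − 9 days = Jun 13, 2000.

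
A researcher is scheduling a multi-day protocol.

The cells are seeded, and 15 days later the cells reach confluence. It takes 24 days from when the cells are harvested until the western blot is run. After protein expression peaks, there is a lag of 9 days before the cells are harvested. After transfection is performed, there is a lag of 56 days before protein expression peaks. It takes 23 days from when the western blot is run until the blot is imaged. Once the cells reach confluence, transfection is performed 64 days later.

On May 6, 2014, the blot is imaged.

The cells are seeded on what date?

The blot is imaged: May 6, 2014.
The western blot is run: May 6, 2014 − 23 days = Apr 13, 2014.
The cells are harvested: Apr 13, 2014 − 24 days = Mar 20, 2014.
Protein expression peaks: Mar 20, 2014 − 9 days = Mar 11, 2014.
Transfection is performed: Mar 11, 2014 − 56 days = Jan 14, 2014.
The cells reach confluence: Jan 14, 2014 − 64 days = Nov 11, 2013.
The cells are seeded: Nov 11, 2013 − 15 days = Oct 27, 2013.

Oct 27, 2013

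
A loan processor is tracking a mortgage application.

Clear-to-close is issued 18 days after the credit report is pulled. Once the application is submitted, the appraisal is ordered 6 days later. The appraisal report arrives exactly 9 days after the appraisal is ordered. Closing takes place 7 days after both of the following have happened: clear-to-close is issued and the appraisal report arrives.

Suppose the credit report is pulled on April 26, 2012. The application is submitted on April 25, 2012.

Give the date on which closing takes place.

May 21, 2012

The credit report is pulled: Apr 26, 2012.
Clear-to-close is issued: Apr 26, 2012 + 18 days = May 14, 2012.
The application is submitted: Apr 25, 2012.
The appraisal is ordered: Apr 25, 2012 + 6 days = May 1, 2012.
The appraisal report arrives: May 1, 2012 + 9 days = May 10, 2012.
Both prerequisites met — clear-to-close is issued (May 14, 2012), the appraisal report arrives (May 10, 2012); the later is May 14, 2012.
Closing takes place: May 14, 2012 + 7 days = May 21, 2012.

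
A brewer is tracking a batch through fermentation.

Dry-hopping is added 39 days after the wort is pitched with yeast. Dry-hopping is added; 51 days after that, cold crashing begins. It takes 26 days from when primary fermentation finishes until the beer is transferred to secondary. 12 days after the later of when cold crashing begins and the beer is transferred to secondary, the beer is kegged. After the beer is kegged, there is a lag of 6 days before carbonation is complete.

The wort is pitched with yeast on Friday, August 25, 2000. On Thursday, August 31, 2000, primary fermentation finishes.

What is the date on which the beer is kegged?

The wort is pitched with yeast: Aug 25, 2000.
Dry-hopping is added: Aug 25, 2000 + 39 days = Oct 3, 2000.
Cold crashing begins: Oct 3, 2000 + 51 days = Nov 23, 2000.
Primary fermentation finishes: Aug 31, 2000.
The beer is transferred to secondary: Aug 31, 2000 + 26 days = Sep 26, 2000.
Both prerequisites met — cold crashing begins (Nov 23, 2000), the beer is transferred to secondary (Sep 26, 2000); the later is Nov 23, 2000.
The beer is kegged: Nov 23, 2000 + 12 days = Dec 5, 2000.

Tuesday, December 5, 2000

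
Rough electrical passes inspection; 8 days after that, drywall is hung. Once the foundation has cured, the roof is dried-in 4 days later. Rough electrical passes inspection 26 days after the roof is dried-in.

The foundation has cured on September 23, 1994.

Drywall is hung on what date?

The foundation has cured: Sep 23, 1994.
The roof is dried-in: Sep 23, 1994 + 4 days = Sep 27, 1994.
Rough electrical passes inspection: Sep 27, 1994 + 26 days = Oct 23, 1994.
Drywall is hung: Oct 23, 1994 + 8 days = Oct 31, 1994.

October 31, 1994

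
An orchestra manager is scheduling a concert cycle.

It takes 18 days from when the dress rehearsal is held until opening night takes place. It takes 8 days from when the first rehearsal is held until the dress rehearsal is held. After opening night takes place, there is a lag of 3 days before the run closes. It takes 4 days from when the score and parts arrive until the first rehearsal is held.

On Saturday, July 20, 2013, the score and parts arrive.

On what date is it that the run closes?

Thursday, August 22, 2013

The score and parts arrive: Jul 20, 2013.
The first rehearsal is held: Jul 20, 2013 + 4 days = Jul 24, 2013.
The dress rehearsal is held: Jul 24, 2013 + 8 days = Aug 1, 2013.
Opening night takes place: Aug 1, 2013 + 18 days = Aug 19, 2013.
The run closes: Aug 19, 2013 + 3 days = Aug 22, 2013.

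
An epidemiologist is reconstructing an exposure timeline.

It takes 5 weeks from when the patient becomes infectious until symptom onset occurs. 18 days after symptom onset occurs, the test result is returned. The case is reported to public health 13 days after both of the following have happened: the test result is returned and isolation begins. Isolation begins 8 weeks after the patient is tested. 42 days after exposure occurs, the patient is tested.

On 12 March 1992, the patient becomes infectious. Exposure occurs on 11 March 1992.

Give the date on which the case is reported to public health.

30 June 1992

The patient becomes infectious: Mar 12, 1992.
Symptom onset occurs: Mar 12, 1992 + 5 weeks = Apr 16, 1992.
The test result is returned: Apr 16, 1992 + 18 days = May 4, 1992.
Exposure occurs: Mar 11, 1992.
The patient is tested: Mar 11, 1992 + 42 days = Apr 22, 1992.
Isolation begins: Apr 22, 1992 + 8 weeks = Jun 17, 1992.
Both prerequisites met — the test result is returned (May 4, 1992), isolation begins (Jun 17, 1992); the later is Jun 17, 1992.
The case is reported to public health: Jun 17, 1992 + 13 days = Jun 30, 1992.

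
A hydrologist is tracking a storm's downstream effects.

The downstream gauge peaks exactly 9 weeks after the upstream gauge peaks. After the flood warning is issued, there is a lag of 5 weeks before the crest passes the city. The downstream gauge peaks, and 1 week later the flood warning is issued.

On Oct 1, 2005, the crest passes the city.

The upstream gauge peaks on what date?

Jun 18, 2005

The crest passes the city: Oct 1, 2005.
The flood warning is issued: Oct 1, 2005 − 5 weeks = Aug 27, 2005.
The downstream gauge peaks: Aug 27, 2005 − 1 week = Aug 20, 2005.
The upstream gauge peaks: Aug 20, 2005 − 9 weeks = Jun 18, 2005.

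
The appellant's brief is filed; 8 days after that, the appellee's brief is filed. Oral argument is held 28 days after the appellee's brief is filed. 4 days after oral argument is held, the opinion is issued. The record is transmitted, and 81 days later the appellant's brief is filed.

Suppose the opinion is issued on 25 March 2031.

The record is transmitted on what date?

24 November 2030

The opinion is issued: Mar 25, 2031.
Oral argument is held: Mar 25, 2031 − 4 days = Mar 21, 2031.
The appellee's brief is filed: Mar 21, 2031 − 28 days = Feb 21, 2031.
The appellant's brief is filed: Feb 21, 2031 − 8 days = Feb 13, 2031.
The record is transmitted: Feb 13, 2031 − 81 days = Nov 24, 2030.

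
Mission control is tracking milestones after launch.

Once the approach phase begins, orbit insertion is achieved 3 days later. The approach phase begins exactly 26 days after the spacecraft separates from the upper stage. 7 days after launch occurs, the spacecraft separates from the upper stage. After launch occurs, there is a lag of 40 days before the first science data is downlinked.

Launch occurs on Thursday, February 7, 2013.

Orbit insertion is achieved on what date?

Friday, March 15, 2013

Launch occurs: Feb 7, 2013.
The spacecraft separates from the upper stage: Feb 7, 2013 + 7 days = Feb 14, 2013.
The approach phase begins: Feb 14, 2013 + 26 days = Mar 12, 2013.
Orbit insertion is achieved: Mar 12, 2013 + 3 days = Mar 15, 2013.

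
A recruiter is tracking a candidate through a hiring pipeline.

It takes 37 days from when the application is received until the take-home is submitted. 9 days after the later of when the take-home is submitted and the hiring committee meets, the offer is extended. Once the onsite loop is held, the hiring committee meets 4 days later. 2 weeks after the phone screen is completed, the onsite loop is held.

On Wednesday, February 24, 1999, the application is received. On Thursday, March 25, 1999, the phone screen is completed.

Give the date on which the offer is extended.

Wednesday, April 21, 1999

The application is received: Feb 24, 1999.
The take-home is submitted: Feb 24, 1999 + 37 days = Apr 2, 1999.
The phone screen is completed: Mar 25, 1999.
The onsite loop is held: Mar 25, 1999 + 2 weeks = Apr 8, 1999.
The hiring committee meets: Apr 8, 1999 + 4 days = Apr 12, 1999.
Both prerequisites met — the take-home is submitted (Apr 2, 1999), the hiring committee meets (Apr 12, 1999); the later is Apr 12, 1999.
The offer is extended: Apr 12, 1999 + 9 days = Apr 21, 1999.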